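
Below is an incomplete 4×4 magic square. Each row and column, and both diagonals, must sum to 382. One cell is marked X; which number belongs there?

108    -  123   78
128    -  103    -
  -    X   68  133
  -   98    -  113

118

Using row 1: 108 + 123 + 78 + ? → (1,2) = 382 − 309 = 73.
The remaining cell in column 3 is (4,3) = 382 − 294 = 88.
Column 4: 78 + 133 + 113 + ? = 382, so (2,4) = 58.
Using main diagonal: 108 + 68 + 113 + ? → (2,2) = 382 − 289 = 93.
Row 4: 98 + 88 + 113 + ? = 382, so (4,1) = 83.
Column 1 needs 382; the known cells sum to 319, so (3,1) = 63.
Column 2 must total 382; the given cells sum to 264, so (3,2) = 118.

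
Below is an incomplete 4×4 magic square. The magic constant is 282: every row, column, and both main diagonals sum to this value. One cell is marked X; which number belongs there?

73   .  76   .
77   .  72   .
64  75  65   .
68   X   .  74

71

Row 3: 64 + 75 + 65 + ? = 282, so (3,4) = 78.
Column 3 must total 282; the given cells sum to 213, so (4,3) = 69.
Main diagonal: 73 + 65 + 74 + ? = 282, so (2,2) = 70.
Anti-diagonal must total 282; the given cells sum to 215, so (1,4) = 67.
The remaining cell in row 1 is (1,2) = 282 − 216 = 66.
Row 2 needs 282; the known cells sum to 219, so (2,4) = 63.
Row 4: 68 + 69 + 74 + ? = 282, so (4,2) = 71.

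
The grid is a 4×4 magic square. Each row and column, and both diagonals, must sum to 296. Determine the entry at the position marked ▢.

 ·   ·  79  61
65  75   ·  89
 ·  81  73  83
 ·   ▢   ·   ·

69

Row 2 needs 296; the known cells sum to 229, so (2,3) = 67.
Using row 3: 81 + 73 + 83 + ? → (3,1) = 296 − 237 = 59.
Column 3: 79 + 67 + 73 + ? = 296, so (4,3) = 77.
From column 4, 296 − (61 + 89 + 83) gives (4,4) = 63.
Main diagonal needs 296; the known cells sum to 211, so (1,1) = 85.
Anti-diagonal needs 296; the known cells sum to 209, so (4,1) = 87.
Row 1 must total 296; the given cells sum to 225, so (1,2) = 71.
Using row 4: 87 + 77 + 63 + ? → (4,2) = 296 − 227 = 69.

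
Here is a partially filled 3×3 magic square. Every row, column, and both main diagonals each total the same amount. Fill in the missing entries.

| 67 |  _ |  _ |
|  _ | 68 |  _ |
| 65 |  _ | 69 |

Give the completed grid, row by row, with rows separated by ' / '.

67 66 71 / 72 68 64 / 65 70 69

Main diagonal is already complete: 67 + 68 + 69 = 204, so that is the magic constant.
Using row 3: 65 + 69 + ? → (3,2) = 204 − 134 = 70.
From column 1, 204 − (67 + 65) gives (2,1) = 72.
Column 2: 68 + 70 + ? = 204, so (1,2) = 66.
From anti-diagonal, 204 − (68 + 65) gives (1,3) = 71.
Row 2: 72 + 68 + ? = 204, so (2,3) = 64.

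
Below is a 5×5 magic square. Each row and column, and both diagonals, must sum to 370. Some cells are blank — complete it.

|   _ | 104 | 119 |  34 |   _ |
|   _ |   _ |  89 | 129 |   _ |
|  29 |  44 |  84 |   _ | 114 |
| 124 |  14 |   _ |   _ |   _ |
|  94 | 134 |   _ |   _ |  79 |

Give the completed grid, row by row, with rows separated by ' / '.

The remaining cell in row 3 is (3,4) = 370 − 271 = 99.
Using column 2: 104 + 44 + 14 + 134 + ? → (2,2) = 370 − 296 = 74.
Using anti-diagonal: 129 + 84 + 14 + 94 + ? → (1,5) = 370 − 321 = 49.
Row 1 must total 370; the given cells sum to 306, so (1,1) = 64.
From column 1, 370 − (64 + 29 + 124 + 94) gives (2,1) = 59.
Main diagonal must total 370; the given cells sum to 301, so (4,4) = 69.
The remaining cell in row 2 is (2,5) = 370 − 351 = 19.
Column 4 needs 370; the known cells sum to 331, so (5,4) = 39.
From column 5, 370 − (49 + 19 + 114 + 79) gives (4,5) = 109.
Row 4 must total 370; the given cells sum to 316, so (4,3) = 54.
From row 5, 370 − (94 + 134 + 39 + 79) gives (5,3) = 24.

64 104 119 34 49 / 59 74 89 129 19 / 29 44 84 99 114 / 124 14 54 69 109 / 94 134 24 39 79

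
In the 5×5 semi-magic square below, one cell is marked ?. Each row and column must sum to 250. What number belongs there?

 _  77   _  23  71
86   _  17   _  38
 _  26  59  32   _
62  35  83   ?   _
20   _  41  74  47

56

Row 5 must total 250; the given cells sum to 182, so (5,2) = 68.
From column 2, 250 − (77 + 26 + 35 + 68) gives (2,2) = 44.
Column 3: 17 + 59 + 83 + 41 + ? = 250, so (1,3) = 50.
Row 1: 77 + 50 + 23 + 71 + ? = 250, so (1,1) = 29.
Row 2 needs 250; the known cells sum to 185, so (2,4) = 65.
Column 1 must total 250; the given cells sum to 197, so (3,1) = 53.
Using column 4: 23 + 65 + 32 + 74 + ? → (4,4) = 250 − 194 = 56.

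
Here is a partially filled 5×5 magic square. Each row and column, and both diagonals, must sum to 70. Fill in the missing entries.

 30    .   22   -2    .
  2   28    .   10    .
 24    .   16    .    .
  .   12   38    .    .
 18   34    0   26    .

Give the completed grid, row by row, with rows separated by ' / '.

30 6 22 -2 14 / 2 28 -6 10 36 / 24 -10 16 32 8 / -4 12 38 4 20 / 18 34 0 26 -8

Using row 5: 18 + 34 + 0 + 26 + ? → (5,5) = 70 − 78 = -8.
Column 1: 30 + 2 + 24 + 18 + ? = 70, so (4,1) = -4.
From column 3, 70 − (22 + 16 + 38 + 0) gives (2,3) = -6.
Main diagonal needs 70; the known cells sum to 66, so (4,4) = 4.
From anti-diagonal, 70 − (10 + 16 + 12 + 18) gives (1,5) = 14.
Row 1 needs 70; the known cells sum to 64, so (1,2) = 6.
From row 2, 70 − (2 + 28 + (-6) + 10) gives (2,5) = 36.
Row 4 needs 70; the known cells sum to 50, so (4,5) = 20.
The remaining cell in column 2 is (3,2) = 70 − 80 = -10.
Column 4 needs 70; the known cells sum to 38, so (3,4) = 32.
Column 5: 14 + 36 + 20 + (-8) + ? = 70, so (3,5) = 8.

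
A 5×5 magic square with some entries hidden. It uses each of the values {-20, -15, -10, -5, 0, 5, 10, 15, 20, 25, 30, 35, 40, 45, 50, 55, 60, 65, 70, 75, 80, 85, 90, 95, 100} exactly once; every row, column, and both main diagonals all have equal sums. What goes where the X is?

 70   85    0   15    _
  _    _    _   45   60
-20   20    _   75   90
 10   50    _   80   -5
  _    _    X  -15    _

The 25 entries sum to 1000, so each line sums to 1000/5 = 200.
Row 1: 70 + 85 + 0 + 15 + ? = 200, so (1,5) = 30.
Row 3 needs 200; the known cells sum to 165, so (3,3) = 35.
Row 4 must total 200; the given cells sum to 135, so (4,3) = 65.
Using column 5: 30 + 60 + 90 + (-5) + ? → (5,5) = 200 − 175 = 25.
The remaining cell in main diagonal is (2,2) = 200 − 210 = -10.
Using anti-diagonal: 30 + 45 + 35 + 50 + ? → (5,1) = 200 − 160 = 40.
From column 1, 200 − (70 + (-20) + 10 + 40) gives (2,1) = 100.
Column 2: 85 + (-10) + 20 + 50 + ? = 200, so (5,2) = 55.
Using row 2: 100 + (-10) + 45 + 60 + ? → (2,3) = 200 − 195 = 5.
The remaining cell in row 5 is (5,3) = 200 − 105 = 95.

95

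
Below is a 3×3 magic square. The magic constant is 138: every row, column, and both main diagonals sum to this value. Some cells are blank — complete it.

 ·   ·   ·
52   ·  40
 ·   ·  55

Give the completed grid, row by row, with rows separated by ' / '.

37 58 43 / 52 46 40 / 49 34 55

Row 2: 52 + 40 + ? = 138, so (2,2) = 46.
Column 3 must total 138; the given cells sum to 95, so (1,3) = 43.
Main diagonal must total 138; the given cells sum to 101, so (1,1) = 37.
The remaining cell in anti-diagonal is (3,1) = 138 − 89 = 49.
Row 1 needs 138; the known cells sum to 80, so (1,2) = 58.
From row 3, 138 − (49 + 55) gives (3,2) = 34.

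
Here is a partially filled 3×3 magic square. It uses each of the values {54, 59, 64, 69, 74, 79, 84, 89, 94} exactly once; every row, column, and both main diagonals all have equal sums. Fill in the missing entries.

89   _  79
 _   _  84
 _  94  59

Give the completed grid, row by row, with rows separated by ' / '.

89 54 79 / 64 74 84 / 69 94 59

The 9 entries sum to 666, so each line sums to 666/3 = 222.
Row 1 needs 222; the known cells sum to 168, so (1,2) = 54.
Row 3 needs 222; the known cells sum to 153, so (3,1) = 69.
The remaining cell in column 1 is (2,1) = 222 − 158 = 64.
From column 2, 222 − (54 + 94) gives (2,2) = 74.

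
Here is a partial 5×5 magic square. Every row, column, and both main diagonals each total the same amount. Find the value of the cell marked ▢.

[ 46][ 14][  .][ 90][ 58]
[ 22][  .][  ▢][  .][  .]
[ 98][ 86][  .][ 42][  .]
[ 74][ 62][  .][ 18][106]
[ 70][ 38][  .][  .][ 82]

Column 1 is complete and sums to 310; that is the magic constant.
From row 1, 310 − (46 + 14 + 90 + 58) gives (1,3) = 102.
The remaining cell in row 4 is (4,3) = 310 − 260 = 50.
Column 2 needs 310; the known cells sum to 200, so (2,2) = 110.
From main diagonal, 310 − (46 + 110 + 18 + 82) gives (3,3) = 54.
From anti-diagonal, 310 − (58 + 54 + 62 + 70) gives (2,4) = 66.
From row 3, 310 − (98 + 86 + 54 + 42) gives (3,5) = 30.
Column 4 must total 310; the given cells sum to 216, so (5,4) = 94.
Column 5 needs 310; the known cells sum to 276, so (2,5) = 34.
The remaining cell in row 2 is (2,3) = 310 − 232 = 78.

78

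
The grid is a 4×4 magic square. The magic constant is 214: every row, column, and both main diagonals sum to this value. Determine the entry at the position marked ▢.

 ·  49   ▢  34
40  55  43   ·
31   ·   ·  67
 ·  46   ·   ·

61

The remaining cell in row 2 is (2,4) = 214 − 138 = 76.
Column 2 needs 214; the known cells sum to 150, so (3,2) = 64.
Using column 4: 34 + 76 + 67 + ? → (4,4) = 214 − 177 = 37.
Anti-diagonal needs 214; the known cells sum to 141, so (4,1) = 73.
Row 3: 31 + 64 + 67 + ? = 214, so (3,3) = 52.
The remaining cell in row 4 is (4,3) = 214 − 156 = 58.
Column 1 must total 214; the given cells sum to 144, so (1,1) = 70.
Column 3 needs 214; the known cells sum to 153, so (1,3) = 61.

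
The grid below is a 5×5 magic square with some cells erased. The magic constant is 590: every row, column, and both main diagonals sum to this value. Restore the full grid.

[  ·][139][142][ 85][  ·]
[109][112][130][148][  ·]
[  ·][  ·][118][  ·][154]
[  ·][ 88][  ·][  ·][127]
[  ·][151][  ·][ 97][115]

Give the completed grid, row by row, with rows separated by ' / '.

121 139 142 85 103 / 109 112 130 148 91 / 82 100 118 136 154 / 145 88 106 124 127 / 133 151 94 97 115

Row 2: 109 + 112 + 130 + 148 + ? = 590, so (2,5) = 91.
Column 2: 139 + 112 + 88 + 151 + ? = 590, so (3,2) = 100.
Column 5 needs 590; the known cells sum to 487, so (1,5) = 103.
Using anti-diagonal: 103 + 148 + 118 + 88 + ? → (5,1) = 590 − 457 = 133.
Using row 1: 139 + 142 + 85 + 103 + ? → (1,1) = 590 − 469 = 121.
From row 5, 590 − (133 + 151 + 97 + 115) gives (5,3) = 94.
Column 3: 142 + 130 + 118 + 94 + ? = 590, so (4,3) = 106.
Using main diagonal: 121 + 112 + 118 + 115 + ? → (4,4) = 590 − 466 = 124.
Row 4 needs 590; the known cells sum to 445, so (4,1) = 145.
From column 1, 590 − (121 + 109 + 145 + 133) gives (3,1) = 82.
Using column 4: 85 + 148 + 124 + 97 + ? → (3,4) = 590 − 454 = 136.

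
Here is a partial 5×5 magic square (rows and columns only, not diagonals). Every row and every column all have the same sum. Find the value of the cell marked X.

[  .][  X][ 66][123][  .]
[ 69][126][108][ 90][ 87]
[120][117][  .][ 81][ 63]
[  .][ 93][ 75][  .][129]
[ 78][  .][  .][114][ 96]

84

Row 2 is complete and sums to 480; that is the magic constant.
Using row 3: 120 + 117 + 81 + 63 + ? → (3,3) = 480 − 381 = 99.
Column 3 needs 480; the known cells sum to 348, so (5,3) = 132.
From column 4, 480 − (123 + 90 + 81 + 114) gives (4,4) = 72.
From column 5, 480 − (87 + 63 + 129 + 96) gives (1,5) = 105.
From row 4, 480 − (93 + 75 + 72 + 129) gives (4,1) = 111.
The remaining cell in row 5 is (5,2) = 480 − 420 = 60.
Column 1 needs 480; the known cells sum to 378, so (1,1) = 102.
Column 2 must total 480; the given cells sum to 396, so (1,2) = 84.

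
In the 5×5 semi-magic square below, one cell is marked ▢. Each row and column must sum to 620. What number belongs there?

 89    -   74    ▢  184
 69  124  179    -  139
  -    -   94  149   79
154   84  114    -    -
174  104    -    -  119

Row 2: 69 + 124 + 179 + 139 + ? = 620, so (2,4) = 109.
From column 1, 620 − (89 + 69 + 154 + 174) gives (3,1) = 134.
Column 3 must total 620; the given cells sum to 461, so (5,3) = 159.
Using column 5: 184 + 139 + 79 + 119 + ? → (4,5) = 620 − 521 = 99.
From row 3, 620 − (134 + 94 + 149 + 79) gives (3,2) = 164.
From row 4, 620 − (154 + 84 + 114 + 99) gives (4,4) = 169.
Row 5: 174 + 104 + 159 + 119 + ? = 620, so (5,4) = 64.
Column 2 needs 620; the known cells sum to 476, so (1,2) = 144.
The remaining cell in column 4 is (1,4) = 620 − 491 = 129.

129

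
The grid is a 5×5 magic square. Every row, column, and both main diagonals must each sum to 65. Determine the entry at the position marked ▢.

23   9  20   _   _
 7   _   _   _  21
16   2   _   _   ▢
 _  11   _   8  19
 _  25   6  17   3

10

Row 5 must total 65; the given cells sum to 51, so (5,1) = 14.
Column 1 must total 65; the given cells sum to 60, so (4,1) = 5.
Column 2: 9 + 2 + 11 + 25 + ? = 65, so (2,2) = 18.
From main diagonal, 65 − (23 + 18 + 8 + 3) gives (3,3) = 13.
Row 4: 5 + 11 + 8 + 19 + ? = 65, so (4,3) = 22.
Column 3 must total 65; the given cells sum to 61, so (2,3) = 4.
The remaining cell in row 2 is (2,4) = 65 − 50 = 15.
Anti-diagonal: 15 + 13 + 11 + 14 + ? = 65, so (1,5) = 12.
Row 1: 23 + 9 + 20 + 12 + ? = 65, so (1,4) = 1.
Column 4: 1 + 15 + 8 + 17 + ? = 65, so (3,4) = 24.
Using column 5: 12 + 21 + 19 + 3 + ? → (3,5) = 65 − 55 = 10.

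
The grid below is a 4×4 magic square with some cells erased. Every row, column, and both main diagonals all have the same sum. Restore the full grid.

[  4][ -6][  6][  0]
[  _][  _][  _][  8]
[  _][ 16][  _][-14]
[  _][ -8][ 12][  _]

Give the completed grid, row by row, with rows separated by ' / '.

4 -6 6 0 / -4 2 -2 8 / 14 16 -12 -14 / -10 -8 12 10

Row 1 is already complete: 4 + -6 + 6 + 0 = 4, so that is the magic constant.
Column 2: -6 + 16 + (-8) + ? = 4, so (2,2) = 2.
Column 4 must total 4; the given cells sum to -6, so (4,4) = 10.
Main diagonal needs 4; the known cells sum to 16, so (3,3) = -12.
Using row 3: 16 + (-12) + (-14) + ? → (3,1) = 4 − (-10) = 14.
From row 4, 4 − (-8 + 12 + 10) gives (4,1) = -10.
Column 1 needs 4; the known cells sum to 8, so (2,1) = -4.
Column 3 needs 4; the known cells sum to 6, so (2,3) = -2.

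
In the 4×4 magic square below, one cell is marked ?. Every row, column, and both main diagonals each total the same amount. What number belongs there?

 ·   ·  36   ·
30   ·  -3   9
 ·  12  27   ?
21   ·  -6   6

Column 3 is complete and sums to 54; that is the magic constant.
Row 2: 30 + (-3) + 9 + ? = 54, so (2,2) = 18.
Row 4: 21 + (-6) + 6 + ? = 54, so (4,2) = 33.
Column 2 needs 54; the known cells sum to 63, so (1,2) = -9.
From main diagonal, 54 − (18 + 27 + 6) gives (1,1) = 3.
Anti-diagonal must total 54; the given cells sum to 30, so (1,4) = 24.
Column 1 must total 54; the given cells sum to 54, so (3,1) = 0.
Using column 4: 24 + 9 + 6 + ? → (3,4) = 54 − 39 = 15.

15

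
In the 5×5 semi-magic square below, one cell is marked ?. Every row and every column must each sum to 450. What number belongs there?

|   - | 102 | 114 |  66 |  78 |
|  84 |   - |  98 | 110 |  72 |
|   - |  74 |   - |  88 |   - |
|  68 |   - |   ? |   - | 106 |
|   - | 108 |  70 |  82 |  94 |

92

Row 1 must total 450; the given cells sum to 360, so (1,1) = 90.
From row 2, 450 − (84 + 98 + 110 + 72) gives (2,2) = 86.
From row 5, 450 − (108 + 70 + 82 + 94) gives (5,1) = 96.
From column 1, 450 − (90 + 84 + 68 + 96) gives (3,1) = 112.
From column 2, 450 − (102 + 86 + 74 + 108) gives (4,2) = 80.
The remaining cell in column 4 is (4,4) = 450 − 346 = 104.
Using column 5: 78 + 72 + 106 + 94 + ? → (3,5) = 450 − 350 = 100.
The remaining cell in row 3 is (3,3) = 450 − 374 = 76.
Row 4 must total 450; the given cells sum to 358, so (4,3) = 92.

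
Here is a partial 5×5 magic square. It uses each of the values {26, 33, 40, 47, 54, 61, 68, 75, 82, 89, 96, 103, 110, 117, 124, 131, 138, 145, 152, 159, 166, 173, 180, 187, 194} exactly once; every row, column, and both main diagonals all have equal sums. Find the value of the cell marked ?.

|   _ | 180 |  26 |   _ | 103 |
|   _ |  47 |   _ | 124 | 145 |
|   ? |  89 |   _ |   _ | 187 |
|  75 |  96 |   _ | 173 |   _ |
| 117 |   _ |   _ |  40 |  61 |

33

The 25 entries sum to 2750, so each line sums to 2750/5 = 550.
The remaining cell in column 2 is (5,2) = 550 − 412 = 138.
Column 5: 103 + 145 + 187 + 61 + ? = 550, so (4,5) = 54.
Anti-diagonal: 103 + 124 + 96 + 117 + ? = 550, so (3,3) = 110.
Row 4: 75 + 96 + 173 + 54 + ? = 550, so (4,3) = 152.
From row 5, 550 − (117 + 138 + 40 + 61) gives (5,3) = 194.
The remaining cell in column 3 is (2,3) = 550 − 482 = 68.
Using main diagonal: 47 + 110 + 173 + 61 + ? → (1,1) = 550 − 391 = 159.
The remaining cell in row 1 is (1,4) = 550 − 468 = 82.
Row 2 needs 550; the known cells sum to 384, so (2,1) = 166.
Column 1: 159 + 166 + 75 + 117 + ? = 550, so (3,1) = 33.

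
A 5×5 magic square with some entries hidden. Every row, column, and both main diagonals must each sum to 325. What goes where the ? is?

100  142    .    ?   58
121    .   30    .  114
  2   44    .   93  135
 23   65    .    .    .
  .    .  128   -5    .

16

Using row 3: 2 + 44 + 93 + 135 + ? → (3,3) = 325 − 274 = 51.
The remaining cell in column 1 is (5,1) = 325 − 246 = 79.
Anti-diagonal: 58 + 51 + 65 + 79 + ? = 325, so (2,4) = 72.
Using row 2: 121 + 30 + 72 + 114 + ? → (2,2) = 325 − 337 = -12.
Column 2: 142 + (-12) + 44 + 65 + ? = 325, so (5,2) = 86.
From row 5, 325 − (79 + 86 + 128 + (-5)) gives (5,5) = 37.
The remaining cell in column 5 is (4,5) = 325 − 344 = -19.
The remaining cell in main diagonal is (4,4) = 325 − 176 = 149.
Row 4 must total 325; the given cells sum to 218, so (4,3) = 107.
Column 3 must total 325; the given cells sum to 316, so (1,3) = 9.
From column 4, 325 − (72 + 93 + 149 + (-5)) gives (1,4) = 16.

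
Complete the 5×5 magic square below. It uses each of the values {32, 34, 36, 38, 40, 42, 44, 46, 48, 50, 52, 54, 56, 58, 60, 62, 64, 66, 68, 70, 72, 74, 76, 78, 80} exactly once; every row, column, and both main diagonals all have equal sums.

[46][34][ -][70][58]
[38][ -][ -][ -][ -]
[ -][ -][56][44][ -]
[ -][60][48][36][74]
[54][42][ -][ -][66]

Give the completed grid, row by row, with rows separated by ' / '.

46 34 72 70 58 / 38 76 64 52 50 / 80 68 56 44 32 / 62 60 48 36 74 / 54 42 40 78 66

The 25 entries sum to 1400, so each line sums to 1400/5 = 280.
From row 1, 280 − (46 + 34 + 70 + 58) gives (1,3) = 72.
Using row 4: 60 + 48 + 36 + 74 + ? → (4,1) = 280 − 218 = 62.
The remaining cell in column 1 is (3,1) = 280 − 200 = 80.
Main diagonal must total 280; the given cells sum to 204, so (2,2) = 76.
Using anti-diagonal: 58 + 56 + 60 + 54 + ? → (2,4) = 280 − 228 = 52.
Column 2: 34 + 76 + 60 + 42 + ? = 280, so (3,2) = 68.
Column 4 must total 280; the given cells sum to 202, so (5,4) = 78.
Row 3: 80 + 68 + 56 + 44 + ? = 280, so (3,5) = 32.
Row 5: 54 + 42 + 78 + 66 + ? = 280, so (5,3) = 40.
Column 3 needs 280; the known cells sum to 216, so (2,3) = 64.
Column 5 must total 280; the given cells sum to 230, so (2,5) = 50.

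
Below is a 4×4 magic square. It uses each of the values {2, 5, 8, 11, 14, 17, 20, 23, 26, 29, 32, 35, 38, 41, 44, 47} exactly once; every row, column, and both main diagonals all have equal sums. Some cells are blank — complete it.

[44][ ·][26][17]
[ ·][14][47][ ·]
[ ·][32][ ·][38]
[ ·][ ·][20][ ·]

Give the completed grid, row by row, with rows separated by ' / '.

The 16 entries sum to 392, so each line sums to 392/4 = 98.
Row 1: 44 + 26 + 17 + ? = 98, so (1,2) = 11.
The remaining cell in column 2 is (4,2) = 98 − 57 = 41.
Column 3 must total 98; the given cells sum to 93, so (3,3) = 5.
Main diagonal must total 98; the given cells sum to 63, so (4,4) = 35.
Anti-diagonal: 17 + 47 + 32 + ? = 98, so (4,1) = 2.
The remaining cell in row 3 is (3,1) = 98 − 75 = 23.
From column 1, 98 − (44 + 23 + 2) gives (2,1) = 29.
From column 4, 98 − (17 + 38 + 35) gives (2,4) = 8.

44 11 26 17 / 29 14 47 8 / 23 32 5 38 / 2 41 20 35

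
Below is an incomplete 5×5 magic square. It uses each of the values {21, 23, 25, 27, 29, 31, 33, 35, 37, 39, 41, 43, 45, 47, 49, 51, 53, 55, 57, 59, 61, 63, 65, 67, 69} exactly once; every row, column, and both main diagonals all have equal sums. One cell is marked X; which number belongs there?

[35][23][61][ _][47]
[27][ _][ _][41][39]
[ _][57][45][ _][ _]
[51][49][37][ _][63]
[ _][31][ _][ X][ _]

67

The 25 entries sum to 1125, so each line sums to 1125/5 = 225.
Row 1 must total 225; the given cells sum to 166, so (1,4) = 59.
Using row 4: 51 + 49 + 37 + 63 + ? → (4,4) = 225 − 200 = 25.
Column 2 needs 225; the known cells sum to 160, so (2,2) = 65.
Main diagonal needs 225; the known cells sum to 170, so (5,5) = 55.
From anti-diagonal, 225 − (47 + 41 + 45 + 49) gives (5,1) = 43.
Row 2 needs 225; the known cells sum to 172, so (2,3) = 53.
The remaining cell in column 1 is (3,1) = 225 − 156 = 69.
Column 3 needs 225; the known cells sum to 196, so (5,3) = 29.
Column 5 must total 225; the given cells sum to 204, so (3,5) = 21.
Using row 3: 69 + 57 + 45 + 21 + ? → (3,4) = 225 − 192 = 33.
From row 5, 225 − (43 + 31 + 29 + 55) gives (5,4) = 67.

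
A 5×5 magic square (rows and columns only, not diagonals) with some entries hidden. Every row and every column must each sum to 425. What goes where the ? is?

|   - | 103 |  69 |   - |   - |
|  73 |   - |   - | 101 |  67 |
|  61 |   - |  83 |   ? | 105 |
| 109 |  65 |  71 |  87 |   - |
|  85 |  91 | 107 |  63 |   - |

Row 4: 109 + 65 + 71 + 87 + ? = 425, so (4,5) = 93.
Row 5 must total 425; the given cells sum to 346, so (5,5) = 79.
The remaining cell in column 1 is (1,1) = 425 − 328 = 97.
Column 3: 69 + 83 + 71 + 107 + ? = 425, so (2,3) = 95.
Column 5 must total 425; the given cells sum to 344, so (1,5) = 81.
Row 1 must total 425; the given cells sum to 350, so (1,4) = 75.
Row 2 must total 425; the given cells sum to 336, so (2,2) = 89.
Column 2: 103 + 89 + 65 + 91 + ? = 425, so (3,2) = 77.
Column 4 needs 425; the known cells sum to 326, so (3,4) = 99.

99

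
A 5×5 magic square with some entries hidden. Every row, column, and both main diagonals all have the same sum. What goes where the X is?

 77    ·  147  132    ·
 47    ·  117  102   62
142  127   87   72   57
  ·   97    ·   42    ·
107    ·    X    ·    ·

Row 3 is complete and sums to 485; that is the magic constant.
Using row 2: 47 + 117 + 102 + 62 + ? → (2,2) = 485 − 328 = 157.
The remaining cell in column 1 is (4,1) = 485 − 373 = 112.
The remaining cell in column 4 is (5,4) = 485 − 348 = 137.
Main diagonal: 77 + 157 + 87 + 42 + ? = 485, so (5,5) = 122.
Anti-diagonal must total 485; the given cells sum to 393, so (1,5) = 92.
From row 1, 485 − (77 + 147 + 132 + 92) gives (1,2) = 37.
From column 2, 485 − (37 + 157 + 127 + 97) gives (5,2) = 67.
Column 5 must total 485; the given cells sum to 333, so (4,5) = 152.
From row 4, 485 − (112 + 97 + 42 + 152) gives (4,3) = 82.
The remaining cell in row 5 is (5,3) = 485 − 433 = 52.

52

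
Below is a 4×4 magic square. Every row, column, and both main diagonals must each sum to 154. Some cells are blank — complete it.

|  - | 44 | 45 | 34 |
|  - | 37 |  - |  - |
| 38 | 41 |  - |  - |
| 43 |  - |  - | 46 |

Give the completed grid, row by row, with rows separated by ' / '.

Row 1: 44 + 45 + 34 + ? = 154, so (1,1) = 31.
Column 1 needs 154; the known cells sum to 112, so (2,1) = 42.
The remaining cell in column 2 is (4,2) = 154 − 122 = 32.
From main diagonal, 154 − (31 + 37 + 46) gives (3,3) = 40.
Anti-diagonal must total 154; the given cells sum to 118, so (2,3) = 36.
From row 2, 154 − (42 + 37 + 36) gives (2,4) = 39.
Row 3 needs 154; the known cells sum to 119, so (3,4) = 35.
The remaining cell in row 4 is (4,3) = 154 − 121 = 33.

31 44 45 34 / 42 37 36 39 / 38 41 40 35 / 43 32 33 46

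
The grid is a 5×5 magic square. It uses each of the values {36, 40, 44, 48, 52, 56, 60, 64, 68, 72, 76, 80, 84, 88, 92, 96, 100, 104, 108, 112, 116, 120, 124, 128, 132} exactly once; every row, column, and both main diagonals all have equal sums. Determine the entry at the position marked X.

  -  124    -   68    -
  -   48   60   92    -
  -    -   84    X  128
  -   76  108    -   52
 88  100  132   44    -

The 25 entries sum to 2100, so each line sums to 2100/5 = 420.
Using row 5: 88 + 100 + 132 + 44 + ? → (5,5) = 420 − 364 = 56.
The remaining cell in column 2 is (3,2) = 420 − 348 = 72.
Column 3: 60 + 84 + 108 + 132 + ? = 420, so (1,3) = 36.
Anti-diagonal: 92 + 84 + 76 + 88 + ? = 420, so (1,5) = 80.
Using row 1: 124 + 36 + 68 + 80 + ? → (1,1) = 420 − 308 = 112.
The remaining cell in column 5 is (2,5) = 420 − 316 = 104.
Main diagonal must total 420; the given cells sum to 300, so (4,4) = 120.
Row 2 must total 420; the given cells sum to 304, so (2,1) = 116.
From row 4, 420 − (76 + 108 + 120 + 52) gives (4,1) = 64.
Column 1 must total 420; the given cells sum to 380, so (3,1) = 40.
From column 4, 420 − (68 + 92 + 120 + 44) gives (3,4) = 96.

96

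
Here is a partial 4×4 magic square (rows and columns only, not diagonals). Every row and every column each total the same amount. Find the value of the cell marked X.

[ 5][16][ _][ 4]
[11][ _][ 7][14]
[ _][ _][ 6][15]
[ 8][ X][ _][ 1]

Column 4 is complete and sums to 34; that is the magic constant.
The remaining cell in row 1 is (1,3) = 34 − 25 = 9.
Row 2 must total 34; the given cells sum to 32, so (2,2) = 2.
Column 1: 5 + 11 + 8 + ? = 34, so (3,1) = 10.
From column 3, 34 − (9 + 7 + 6) gives (4,3) = 12.
Using row 3: 10 + 6 + 15 + ? → (3,2) = 34 − 31 = 3.
Row 4: 8 + 12 + 1 + ? = 34, so (4,2) = 13.

13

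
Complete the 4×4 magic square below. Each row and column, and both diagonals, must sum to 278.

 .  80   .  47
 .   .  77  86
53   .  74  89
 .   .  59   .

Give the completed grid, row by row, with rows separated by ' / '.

Row 3 needs 278; the known cells sum to 216, so (3,2) = 62.
Column 3 needs 278; the known cells sum to 210, so (1,3) = 68.
Using column 4: 47 + 86 + 89 + ? → (4,4) = 278 − 222 = 56.
The remaining cell in anti-diagonal is (4,1) = 278 − 186 = 92.
Using row 1: 80 + 68 + 47 + ? → (1,1) = 278 − 195 = 83.
Row 4: 92 + 59 + 56 + ? = 278, so (4,2) = 71.
Column 1 needs 278; the known cells sum to 228, so (2,1) = 50.
Column 2 must total 278; the given cells sum to 213, so (2,2) = 65.

83 80 68 47 / 50 65 77 86 / 53 62 74 89 / 92 71 59 56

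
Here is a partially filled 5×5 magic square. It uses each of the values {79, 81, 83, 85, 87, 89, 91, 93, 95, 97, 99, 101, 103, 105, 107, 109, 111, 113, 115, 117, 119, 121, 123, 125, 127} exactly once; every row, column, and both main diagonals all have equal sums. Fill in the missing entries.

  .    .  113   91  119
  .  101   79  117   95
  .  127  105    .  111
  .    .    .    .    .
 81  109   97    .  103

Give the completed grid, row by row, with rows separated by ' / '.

The 25 entries sum to 2575, so each line sums to 2575/5 = 515.
Row 2: 101 + 79 + 117 + 95 + ? = 515, so (2,1) = 123.
Row 5 must total 515; the given cells sum to 390, so (5,4) = 125.
Column 3 must total 515; the given cells sum to 394, so (4,3) = 121.
Column 5 needs 515; the known cells sum to 428, so (4,5) = 87.
The remaining cell in anti-diagonal is (4,2) = 515 − 422 = 93.
Using column 2: 101 + 127 + 93 + 109 + ? → (1,2) = 515 − 430 = 85.
Row 1 must total 515; the given cells sum to 408, so (1,1) = 107.
The remaining cell in main diagonal is (4,4) = 515 − 416 = 99.
Row 4 must total 515; the given cells sum to 400, so (4,1) = 115.
Using column 1: 107 + 123 + 115 + 81 + ? → (3,1) = 515 − 426 = 89.
Column 4 needs 515; the known cells sum to 432, so (3,4) = 83.

107 85 113 91 119 / 123 101 79 117 95 / 89 127 105 83 111 / 115 93 121 99 87 / 81 109 97 125 103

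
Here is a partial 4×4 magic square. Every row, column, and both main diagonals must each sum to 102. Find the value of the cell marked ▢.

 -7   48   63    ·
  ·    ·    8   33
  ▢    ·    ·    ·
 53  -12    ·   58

Row 1: -7 + 48 + 63 + ? = 102, so (1,4) = -2.
Row 4: 53 + (-12) + 58 + ? = 102, so (4,3) = 3.
From column 3, 102 − (63 + 8 + 3) gives (3,3) = 28.
From column 4, 102 − (-2 + 33 + 58) gives (3,4) = 13.
From main diagonal, 102 − (-7 + 28 + 58) gives (2,2) = 23.
The remaining cell in anti-diagonal is (3,2) = 102 − 59 = 43.
Row 2 needs 102; the known cells sum to 64, so (2,1) = 38.
Using row 3: 43 + 28 + 13 + ? → (3,1) = 102 − 84 = 18.

18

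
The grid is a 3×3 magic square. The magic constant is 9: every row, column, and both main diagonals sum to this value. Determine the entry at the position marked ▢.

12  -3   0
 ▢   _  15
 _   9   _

From column 2, 9 − (-3 + 9) gives (2,2) = 3.
The remaining cell in column 3 is (3,3) = 9 − 15 = -6.
The remaining cell in anti-diagonal is (3,1) = 9 − 3 = 6.
The remaining cell in row 2 is (2,1) = 9 − 18 = -9.

-9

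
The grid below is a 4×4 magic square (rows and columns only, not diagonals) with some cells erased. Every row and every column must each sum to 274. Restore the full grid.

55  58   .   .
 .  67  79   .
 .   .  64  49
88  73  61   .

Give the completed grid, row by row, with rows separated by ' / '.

Row 4 needs 274; the known cells sum to 222, so (4,4) = 52.
From column 2, 274 − (58 + 67 + 73) gives (3,2) = 76.
Using column 3: 79 + 64 + 61 + ? → (1,3) = 274 − 204 = 70.
Using row 1: 55 + 58 + 70 + ? → (1,4) = 274 − 183 = 91.
Row 3 needs 274; the known cells sum to 189, so (3,1) = 85.
From column 1, 274 − (55 + 85 + 88) gives (2,1) = 46.
Column 4 must total 274; the given cells sum to 192, so (2,4) = 82.

55 58 70 91 / 46 67 79 82 / 85 76 64 49 / 88 73 61 52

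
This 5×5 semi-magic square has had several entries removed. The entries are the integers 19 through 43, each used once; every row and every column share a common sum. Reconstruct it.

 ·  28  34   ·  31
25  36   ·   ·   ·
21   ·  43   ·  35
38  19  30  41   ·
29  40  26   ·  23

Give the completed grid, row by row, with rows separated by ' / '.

42 28 34 20 31 / 25 36 22 33 39 / 21 32 43 24 35 / 38 19 30 41 27 / 29 40 26 37 23

The entries are 19 through 43, which sum to 775, so each line sums to 775/5 = 155.
Row 4 must total 155; the given cells sum to 128, so (4,5) = 27.
Row 5 must total 155; the given cells sum to 118, so (5,4) = 37.
Column 1: 25 + 21 + 38 + 29 + ? = 155, so (1,1) = 42.
Column 2 must total 155; the given cells sum to 123, so (3,2) = 32.
Column 3 needs 155; the known cells sum to 133, so (2,3) = 22.
Column 5 must total 155; the given cells sum to 116, so (2,5) = 39.
Row 1 needs 155; the known cells sum to 135, so (1,4) = 20.
Row 2 needs 155; the known cells sum to 122, so (2,4) = 33.
Row 3: 21 + 32 + 43 + 35 + ? = 155, so (3,4) = 24.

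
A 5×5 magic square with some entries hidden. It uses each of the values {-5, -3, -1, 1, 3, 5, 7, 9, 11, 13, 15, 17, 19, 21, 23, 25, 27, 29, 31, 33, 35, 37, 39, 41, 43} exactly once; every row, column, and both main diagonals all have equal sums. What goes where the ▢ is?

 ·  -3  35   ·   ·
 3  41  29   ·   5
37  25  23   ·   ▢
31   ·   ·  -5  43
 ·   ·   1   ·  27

-1

The 25 entries sum to 475, so each line sums to 475/5 = 95.
The remaining cell in row 2 is (2,4) = 95 − 78 = 17.
Using column 3: 35 + 29 + 23 + 1 + ? → (4,3) = 95 − 88 = 7.
Main diagonal needs 95; the known cells sum to 86, so (1,1) = 9.
Using row 4: 31 + 7 + (-5) + 43 + ? → (4,2) = 95 − 76 = 19.
Column 1 must total 95; the given cells sum to 80, so (5,1) = 15.
Using column 2: -3 + 41 + 25 + 19 + ? → (5,2) = 95 − 82 = 13.
Using anti-diagonal: 17 + 23 + 19 + 15 + ? → (1,5) = 95 − 74 = 21.
Row 1: 9 + (-3) + 35 + 21 + ? = 95, so (1,4) = 33.
From row 5, 95 − (15 + 13 + 1 + 27) gives (5,4) = 39.
From column 4, 95 − (33 + 17 + (-5) + 39) gives (3,4) = 11.
From column 5, 95 − (21 + 5 + 43 + 27) gives (3,5) = -1.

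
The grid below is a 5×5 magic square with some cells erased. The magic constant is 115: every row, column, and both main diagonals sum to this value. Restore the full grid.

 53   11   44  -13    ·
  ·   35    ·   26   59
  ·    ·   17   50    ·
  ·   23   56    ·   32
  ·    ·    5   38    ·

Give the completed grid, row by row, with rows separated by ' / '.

From row 1, 115 − (53 + 11 + 44 + (-13)) gives (1,5) = 20.
The remaining cell in column 3 is (2,3) = 115 − 122 = -7.
The remaining cell in column 4 is (4,4) = 115 − 101 = 14.
Main diagonal needs 115; the known cells sum to 119, so (5,5) = -4.
From anti-diagonal, 115 − (20 + 26 + 17 + 23) gives (5,1) = 29.
Row 2: 35 + (-7) + 26 + 59 + ? = 115, so (2,1) = 2.
Row 4 needs 115; the known cells sum to 125, so (4,1) = -10.
Using row 5: 29 + 5 + 38 + (-4) + ? → (5,2) = 115 − 68 = 47.
The remaining cell in column 1 is (3,1) = 115 − 74 = 41.
From column 2, 115 − (11 + 35 + 23 + 47) gives (3,2) = -1.
Using column 5: 20 + 59 + 32 + (-4) + ? → (3,5) = 115 − 107 = 8.

53 11 44 -13 20 / 2 35 -7 26 59 / 41 -1 17 50 8 / -10 23 56 14 32 / 29 47 5 38 -4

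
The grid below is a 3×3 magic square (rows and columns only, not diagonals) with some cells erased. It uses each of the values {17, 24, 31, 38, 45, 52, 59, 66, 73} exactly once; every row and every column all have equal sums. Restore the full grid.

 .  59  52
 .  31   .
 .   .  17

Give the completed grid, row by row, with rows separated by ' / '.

24 59 52 / 38 31 66 / 73 45 17

The 9 entries sum to 405, so each line sums to 405/3 = 135.
Row 1 needs 135; the known cells sum to 111, so (1,1) = 24.
From column 2, 135 − (59 + 31) gives (3,2) = 45.
The remaining cell in column 3 is (2,3) = 135 − 69 = 66.
From row 2, 135 − (31 + 66) gives (2,1) = 38.
Row 3 must total 135; the given cells sum to 62, so (3,1) = 73.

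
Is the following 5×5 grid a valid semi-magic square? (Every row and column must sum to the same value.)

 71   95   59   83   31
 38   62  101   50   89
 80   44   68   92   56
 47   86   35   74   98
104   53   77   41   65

Row 1: 71 + 95 + 59 + 83 + 31 = 339.
Row 2: 38 + 62 + 101 + 50 + 89 = 340.
Row 3: 80 + 44 + 68 + 92 + 56 = 340.
Row 4: 47 + 86 + 35 + 74 + 98 = 340.
Row 5: 104 + 53 + 77 + 41 + 65 = 340.
Column 1: 71 + 38 + 80 + 47 + 104 = 340.
Column 2: 95 + 62 + 44 + 86 + 53 = 340.
Column 3: 59 + 101 + 68 + 35 + 77 = 340.
Column 4: 83 + 50 + 92 + 74 + 41 = 340.
Column 5: 31 + 89 + 56 + 98 + 65 = 339.

No — column 4 sums to 340 but column 5 sums to 339.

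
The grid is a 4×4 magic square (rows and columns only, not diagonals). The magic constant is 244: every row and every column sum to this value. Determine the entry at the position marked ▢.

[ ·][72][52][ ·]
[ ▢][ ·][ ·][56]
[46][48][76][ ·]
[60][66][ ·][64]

68

The remaining cell in row 3 is (3,4) = 244 − 170 = 74.
Using row 4: 60 + 66 + 64 + ? → (4,3) = 244 − 190 = 54.
Column 2 must total 244; the given cells sum to 186, so (2,2) = 58.
Column 3: 52 + 76 + 54 + ? = 244, so (2,3) = 62.
Column 4: 56 + 74 + 64 + ? = 244, so (1,4) = 50.
From row 1, 244 − (72 + 52 + 50) gives (1,1) = 70.
Using row 2: 58 + 62 + 56 + ? → (2,1) = 244 − 176 = 68.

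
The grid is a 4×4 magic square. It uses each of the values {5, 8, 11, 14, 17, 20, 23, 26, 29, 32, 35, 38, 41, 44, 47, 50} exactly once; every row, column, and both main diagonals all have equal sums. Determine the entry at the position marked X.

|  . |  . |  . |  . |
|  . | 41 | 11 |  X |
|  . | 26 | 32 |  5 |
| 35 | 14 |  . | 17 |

50

The 16 entries sum to 440, so each line sums to 440/4 = 110.
The remaining cell in row 3 is (3,1) = 110 − 63 = 47.
Using row 4: 35 + 14 + 17 + ? → (4,3) = 110 − 66 = 44.
From column 2, 110 − (41 + 26 + 14) gives (1,2) = 29.
Using column 3: 11 + 32 + 44 + ? → (1,3) = 110 − 87 = 23.
Main diagonal needs 110; the known cells sum to 90, so (1,1) = 20.
Anti-diagonal must total 110; the given cells sum to 72, so (1,4) = 38.
Using column 1: 20 + 47 + 35 + ? → (2,1) = 110 − 102 = 8.
Column 4 must total 110; the given cells sum to 60, so (2,4) = 50.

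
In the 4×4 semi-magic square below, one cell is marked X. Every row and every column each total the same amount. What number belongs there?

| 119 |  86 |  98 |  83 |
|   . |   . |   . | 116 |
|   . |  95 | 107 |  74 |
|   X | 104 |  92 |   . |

Row 1 is complete and sums to 386; that is the magic constant.
Row 3 must total 386; the given cells sum to 276, so (3,1) = 110.
Column 2 needs 386; the known cells sum to 285, so (2,2) = 101.
Column 3: 98 + 107 + 92 + ? = 386, so (2,3) = 89.
The remaining cell in column 4 is (4,4) = 386 − 273 = 113.
Using row 2: 101 + 89 + 116 + ? → (2,1) = 386 − 306 = 80.
The remaining cell in row 4 is (4,1) = 386 − 309 = 77.

77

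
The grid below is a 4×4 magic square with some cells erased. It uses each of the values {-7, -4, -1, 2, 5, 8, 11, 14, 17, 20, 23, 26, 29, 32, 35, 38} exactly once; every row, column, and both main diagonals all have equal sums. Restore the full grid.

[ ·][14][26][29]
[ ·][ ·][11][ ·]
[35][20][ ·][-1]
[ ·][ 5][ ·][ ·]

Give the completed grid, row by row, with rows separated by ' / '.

The 16 entries sum to 248, so each line sums to 248/4 = 62.
Using row 1: 14 + 26 + 29 + ? → (1,1) = 62 − 69 = -7.
Row 3 must total 62; the given cells sum to 54, so (3,3) = 8.
Column 2 must total 62; the given cells sum to 39, so (2,2) = 23.
Column 3 must total 62; the given cells sum to 45, so (4,3) = 17.
Main diagonal needs 62; the known cells sum to 24, so (4,4) = 38.
Anti-diagonal: 29 + 11 + 20 + ? = 62, so (4,1) = 2.
Column 1 must total 62; the given cells sum to 30, so (2,1) = 32.
Column 4 must total 62; the given cells sum to 66, so (2,4) = -4.

-7 14 26 29 / 32 23 11 -4 / 35 20 8 -1 / 2 5 17 38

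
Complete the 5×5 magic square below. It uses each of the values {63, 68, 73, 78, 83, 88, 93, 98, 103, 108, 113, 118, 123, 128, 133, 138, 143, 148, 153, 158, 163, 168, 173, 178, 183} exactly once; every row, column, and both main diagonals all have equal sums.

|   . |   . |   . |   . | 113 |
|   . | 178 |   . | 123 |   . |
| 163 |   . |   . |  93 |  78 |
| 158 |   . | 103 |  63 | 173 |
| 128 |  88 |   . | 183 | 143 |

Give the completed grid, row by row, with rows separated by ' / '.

The 25 entries sum to 3075, so each line sums to 3075/5 = 615.
The remaining cell in row 4 is (4,2) = 615 − 497 = 118.
Row 5: 128 + 88 + 183 + 143 + ? = 615, so (5,3) = 73.
Column 4 needs 615; the known cells sum to 462, so (1,4) = 153.
Using column 5: 113 + 78 + 173 + 143 + ? → (2,5) = 615 − 507 = 108.
The remaining cell in anti-diagonal is (3,3) = 615 − 482 = 133.
Row 3 needs 615; the known cells sum to 467, so (3,2) = 148.
The remaining cell in column 2 is (1,2) = 615 − 532 = 83.
Main diagonal needs 615; the known cells sum to 517, so (1,1) = 98.
Row 1: 98 + 83 + 153 + 113 + ? = 615, so (1,3) = 168.
Using column 1: 98 + 163 + 158 + 128 + ? → (2,1) = 615 − 547 = 68.
The remaining cell in column 3 is (2,3) = 615 − 477 = 138.

98 83 168 153 113 / 68 178 138 123 108 / 163 148 133 93 78 / 158 118 103 63 173 / 128 88 73 183 143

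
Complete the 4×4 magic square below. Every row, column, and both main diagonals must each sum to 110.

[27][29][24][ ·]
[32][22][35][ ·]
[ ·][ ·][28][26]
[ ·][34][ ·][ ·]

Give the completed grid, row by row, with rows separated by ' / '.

27 29 24 30 / 32 22 35 21 / 31 25 28 26 / 20 34 23 33

Row 1: 27 + 29 + 24 + ? = 110, so (1,4) = 30.
Using row 2: 32 + 22 + 35 + ? → (2,4) = 110 − 89 = 21.
The remaining cell in column 2 is (3,2) = 110 − 85 = 25.
Column 3: 24 + 35 + 28 + ? = 110, so (4,3) = 23.
Column 4 must total 110; the given cells sum to 77, so (4,4) = 33.
Anti-diagonal: 30 + 35 + 25 + ? = 110, so (4,1) = 20.
Row 3 needs 110; the known cells sum to 79, so (3,1) = 31.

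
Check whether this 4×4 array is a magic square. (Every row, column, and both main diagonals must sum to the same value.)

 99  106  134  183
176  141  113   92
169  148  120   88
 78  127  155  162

Row 1: 99 + 106 + 134 + 183 = 522.
Row 2: 176 + 141 + 113 + 92 = 522.
Row 3: 169 + 148 + 120 + 88 = 525.
Row 4: 78 + 127 + 155 + 162 = 522.
Column 1: 99 + 176 + 169 + 78 = 522.
Column 2: 106 + 141 + 148 + 127 = 522.
Column 3: 134 + 113 + 120 + 155 = 522.
Column 4: 183 + 92 + 88 + 162 = 525.
Main diagonal: 99 + 141 + 120 + 162 = 522.
Anti-diagonal: 183 + 113 + 148 + 78 = 522.

No — column 4 sums to 525 but anti-diagonal sums to 522.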